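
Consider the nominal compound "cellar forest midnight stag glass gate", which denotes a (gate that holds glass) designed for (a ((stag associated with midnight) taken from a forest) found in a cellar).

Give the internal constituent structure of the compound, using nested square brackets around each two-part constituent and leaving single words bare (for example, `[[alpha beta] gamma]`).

The outermost head in the paraphrase is "gate" (specifically "glass gate"), modified by "cellar forest midnight stag".
"cellar forest midnight stag" → head "stag" (specifically "forest midnight stag"), modifier "cellar".
"forest midnight stag" → head "stag" (specifically "midnight stag"), modifier "forest".
"midnight stag" → head "stag", modifier "midnight".
"glass gate" → head "gate", modifier "glass".
So the structure is [[cellar [forest [midnight stag]]] [glass gate]].

[[cellar [forest [midnight stag]]] [glass gate]]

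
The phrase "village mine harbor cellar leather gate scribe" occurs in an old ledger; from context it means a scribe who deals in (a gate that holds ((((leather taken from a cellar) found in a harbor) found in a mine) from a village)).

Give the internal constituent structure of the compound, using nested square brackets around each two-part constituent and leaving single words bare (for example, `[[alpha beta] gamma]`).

[[[village [mine [harbor [cellar leather]]]] gate] scribe]

Whole compound: head "scribe", modifier "village mine harbor cellar leather gate".
Within "village mine harbor cellar leather gate", the head is "gate" and the modifier is "village mine harbor cellar leather".
Within "village mine harbor cellar leather", the head is "leather" (specifically "mine harbor cellar leather") and the modifier is "village".
Within "mine harbor cellar leather", the head is "leather" (specifically "harbor cellar leather") and the modifier is "mine".
Within "harbor cellar leather", the head is "leather" (specifically "cellar leather") and the modifier is "harbor".
Within "cellar leather", the head is "leather" and the modifier is "cellar".
Assembled: [[[village [mine [harbor [cellar leather]]]] gate] scribe].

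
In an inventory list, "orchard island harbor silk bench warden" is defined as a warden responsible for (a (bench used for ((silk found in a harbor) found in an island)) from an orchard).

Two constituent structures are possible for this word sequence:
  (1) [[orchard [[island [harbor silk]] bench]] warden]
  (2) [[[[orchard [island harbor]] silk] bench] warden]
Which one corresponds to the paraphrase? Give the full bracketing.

The paraphrase's head is the "warden" part ("warden"); its modifier is "orchard island harbor silk bench".
That top-level split, carried through the inner groups, gives [[orchard [[island [harbor silk]] bench]] warden].

[[orchard [[island [harbor silk]] bench]] warden]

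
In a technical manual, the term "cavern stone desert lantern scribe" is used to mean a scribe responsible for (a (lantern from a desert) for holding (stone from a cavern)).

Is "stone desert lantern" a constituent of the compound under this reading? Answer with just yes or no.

The top-level split is [cavern stone desert lantern] [scribe]; the full structure is [[[cavern stone] [desert lantern]] scribe].
"stone desert lantern" straddles a constituent boundary, so it is not a single unit.

no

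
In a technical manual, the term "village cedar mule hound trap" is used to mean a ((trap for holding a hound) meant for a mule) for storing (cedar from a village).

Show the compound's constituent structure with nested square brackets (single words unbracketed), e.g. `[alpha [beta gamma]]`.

Overall it is a kind of trap (specifically "mule hound trap"); the modifier is "village cedar".
Within "village cedar", the head is "cedar" and the modifier is "village".
Within "mule hound trap", the head is "trap" (specifically "hound trap") and the modifier is "mule".
Within "hound trap", the head is "trap" and the modifier is "hound".
Putting it together: [[village cedar] [mule [hound trap]]].

[[village cedar] [mule [hound trap]]]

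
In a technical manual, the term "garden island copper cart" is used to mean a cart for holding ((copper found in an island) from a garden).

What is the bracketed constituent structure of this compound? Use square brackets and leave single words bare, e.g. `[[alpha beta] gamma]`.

[[garden [island copper]] cart]

Overall it is a kind of cart; the modifier is "garden island copper".
Within "garden island copper", the head is "copper" (specifically "island copper") and the modifier is "garden".
Within "island copper", the head is "copper" and the modifier is "island".
Putting it together: [[garden [island copper]] cart].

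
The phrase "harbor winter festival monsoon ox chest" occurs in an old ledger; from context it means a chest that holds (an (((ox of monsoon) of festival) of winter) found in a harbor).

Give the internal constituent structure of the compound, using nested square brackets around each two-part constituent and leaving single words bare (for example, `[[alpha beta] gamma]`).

[[harbor [winter [festival [monsoon ox]]]] chest]

At the top level: head "chest"; modifier "harbor winter festival monsoon ox".
"harbor winter festival monsoon ox" → head "ox" (specifically "winter festival monsoon ox"), modifier "harbor".
"winter festival monsoon ox" → head "ox" (specifically "festival monsoon ox"), modifier "winter".
"festival monsoon ox" → head "ox" (specifically "monsoon ox"), modifier "festival".
"monsoon ox" → head "ox", modifier "monsoon".
Putting it together: [[harbor [winter [festival [monsoon ox]]]] chest].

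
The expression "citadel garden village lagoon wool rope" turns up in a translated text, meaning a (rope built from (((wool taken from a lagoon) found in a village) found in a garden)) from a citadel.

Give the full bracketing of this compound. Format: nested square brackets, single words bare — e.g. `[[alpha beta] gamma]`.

The outermost head in the paraphrase is "rope" (specifically "garden village lagoon wool rope"), modified by "citadel".
Within "garden village lagoon wool rope", the head is "rope" and the modifier is "garden village lagoon wool".
Within "garden village lagoon wool", the head is "wool" (specifically "village lagoon wool") and the modifier is "garden".
Within "village lagoon wool", the head is "wool" (specifically "lagoon wool") and the modifier is "village".
Within "lagoon wool", the head is "wool" and the modifier is "lagoon".
Assembled: [citadel [[garden [village [lagoon wool]]] rope]].

[citadel [[garden [village [lagoon wool]]] rope]]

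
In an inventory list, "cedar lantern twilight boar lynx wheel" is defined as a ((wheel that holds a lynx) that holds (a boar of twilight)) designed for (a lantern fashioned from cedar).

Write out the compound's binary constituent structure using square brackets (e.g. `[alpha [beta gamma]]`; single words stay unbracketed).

[[cedar lantern] [[twilight boar] [lynx wheel]]]

The outermost head in the paraphrase is "wheel" (specifically "twilight boar lynx wheel"), modified by "cedar lantern".
"cedar lantern" → head "lantern", modifier "cedar".
"twilight boar lynx wheel" → head "wheel" (specifically "lynx wheel"), modifier "twilight boar".
"twilight boar" → head "boar", modifier "twilight".
"lynx wheel" → head "wheel", modifier "lynx".
So the structure is [[cedar lantern] [[twilight boar] [lynx wheel]]].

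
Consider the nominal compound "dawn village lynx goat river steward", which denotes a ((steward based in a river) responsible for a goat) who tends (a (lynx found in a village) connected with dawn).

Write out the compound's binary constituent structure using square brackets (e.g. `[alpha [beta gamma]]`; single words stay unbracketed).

[[dawn [village lynx]] [goat [river steward]]]

At the top level: head "steward" (specifically "goat river steward"); modifier "dawn village lynx".
Inside "dawn village lynx": head "lynx" (specifically "village lynx"), modifier "dawn".
Inside "village lynx": head "lynx", modifier "village".
Inside "goat river steward": head "steward" (specifically "river steward"), modifier "goat".
Inside "river steward": head "steward", modifier "river".
Assembled: [[dawn [village lynx]] [goat [river steward]]].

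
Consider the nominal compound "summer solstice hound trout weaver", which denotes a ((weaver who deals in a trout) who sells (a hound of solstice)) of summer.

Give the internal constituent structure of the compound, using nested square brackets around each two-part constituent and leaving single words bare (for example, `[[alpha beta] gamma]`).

The outermost head in the paraphrase is "weaver" (specifically "solstice hound trout weaver"), modified by "summer".
Within "solstice hound trout weaver", the head is "weaver" (specifically "trout weaver") and the modifier is "solstice hound".
Within "solstice hound", the head is "hound" and the modifier is "solstice".
Within "trout weaver", the head is "weaver" and the modifier is "trout".
So the structure is [summer [[solstice hound] [trout weaver]]].

[summer [[solstice hound] [trout weaver]]]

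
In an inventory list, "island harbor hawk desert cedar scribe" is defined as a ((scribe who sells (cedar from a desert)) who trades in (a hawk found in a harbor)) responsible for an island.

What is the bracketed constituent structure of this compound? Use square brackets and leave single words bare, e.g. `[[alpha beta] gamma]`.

[island [[harbor hawk] [[desert cedar] scribe]]]

Whole compound: head "scribe" (specifically "harbor hawk desert cedar scribe"), modifier "island".
Inside "harbor hawk desert cedar scribe": head "scribe" (specifically "desert cedar scribe"), modifier "harbor hawk".
Inside "harbor hawk": head "hawk", modifier "harbor".
Inside "desert cedar scribe": head "scribe", modifier "desert cedar".
Inside "desert cedar": head "cedar", modifier "desert".
Putting it together: [island [[harbor hawk] [[desert cedar] scribe]]].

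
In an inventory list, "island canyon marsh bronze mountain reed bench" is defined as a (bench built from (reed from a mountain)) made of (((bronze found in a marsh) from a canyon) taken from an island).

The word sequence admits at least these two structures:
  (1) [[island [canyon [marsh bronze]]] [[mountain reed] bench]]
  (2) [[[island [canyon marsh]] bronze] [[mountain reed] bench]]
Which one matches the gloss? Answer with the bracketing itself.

[[island [canyon [marsh bronze]]] [[mountain reed] bench]]

The paraphrase's head is the "bench" part ("mountain reed bench"); its modifier is "island canyon marsh bronze".
That top-level split, carried through the inner groups, gives [[island [canyon [marsh bronze]]] [[mountain reed] bench]].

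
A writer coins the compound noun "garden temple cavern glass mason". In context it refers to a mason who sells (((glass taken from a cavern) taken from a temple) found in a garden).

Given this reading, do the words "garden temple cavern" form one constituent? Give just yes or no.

The top-level split is [garden temple cavern glass] [mason]; the full structure is [[garden [temple [cavern glass]]] mason].
"garden temple cavern" straddles a constituent boundary, so it is not a single unit.

no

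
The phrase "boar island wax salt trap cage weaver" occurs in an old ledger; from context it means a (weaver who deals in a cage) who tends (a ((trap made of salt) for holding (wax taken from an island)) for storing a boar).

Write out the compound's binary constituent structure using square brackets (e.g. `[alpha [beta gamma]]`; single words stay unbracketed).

At the top level: head "weaver" (specifically "cage weaver"); modifier "boar island wax salt trap".
Inside "boar island wax salt trap": head "trap" (specifically "island wax salt trap"), modifier "boar".
Inside "island wax salt trap": head "trap" (specifically "salt trap"), modifier "island wax".
Inside "island wax": head "wax", modifier "island".
Inside "salt trap": head "trap", modifier "salt".
Inside "cage weaver": head "weaver", modifier "cage".
So the structure is [[boar [[island wax] [salt trap]]] [cage weaver]].

[[boar [[island wax] [salt trap]]] [cage weaver]]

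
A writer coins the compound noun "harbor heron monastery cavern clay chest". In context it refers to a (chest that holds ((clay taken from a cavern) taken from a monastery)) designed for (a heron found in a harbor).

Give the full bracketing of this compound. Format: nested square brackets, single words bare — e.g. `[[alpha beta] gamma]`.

Whole compound: head "chest" (specifically "monastery cavern clay chest"), modifier "harbor heron".
"harbor heron" → head "heron", modifier "harbor".
"monastery cavern clay chest" → head "chest", modifier "monastery cavern clay".
"monastery cavern clay" → head "clay" (specifically "cavern clay"), modifier "monastery".
"cavern clay" → head "clay", modifier "cavern".
So the structure is [[harbor heron] [[monastery [cavern clay]] chest]].

[[harbor heron] [[monastery [cavern clay]] chest]]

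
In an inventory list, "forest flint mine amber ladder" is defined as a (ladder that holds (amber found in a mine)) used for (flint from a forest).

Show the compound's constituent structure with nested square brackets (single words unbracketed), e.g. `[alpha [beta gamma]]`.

Overall it is a kind of ladder (specifically "mine amber ladder"); the modifier is "forest flint".
"forest flint" → head "flint", modifier "forest".
"mine amber ladder" → head "ladder", modifier "mine amber".
"mine amber" → head "amber", modifier "mine".
Putting it together: [[forest flint] [[mine amber] ladder]].

[[forest flint] [[mine amber] ladder]]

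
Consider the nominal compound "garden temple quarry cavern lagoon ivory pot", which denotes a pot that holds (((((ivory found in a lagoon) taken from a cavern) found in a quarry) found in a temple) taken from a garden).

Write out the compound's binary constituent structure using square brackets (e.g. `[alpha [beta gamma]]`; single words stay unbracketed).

[[garden [temple [quarry [cavern [lagoon ivory]]]]] pot]

At the top level: head "pot"; modifier "garden temple quarry cavern lagoon ivory".
Inside "garden temple quarry cavern lagoon ivory": head "ivory" (specifically "temple quarry cavern lagoon ivory"), modifier "garden".
Inside "temple quarry cavern lagoon ivory": head "ivory" (specifically "quarry cavern lagoon ivory"), modifier "temple".
Inside "quarry cavern lagoon ivory": head "ivory" (specifically "cavern lagoon ivory"), modifier "quarry".
Inside "cavern lagoon ivory": head "ivory" (specifically "lagoon ivory"), modifier "cavern".
Inside "lagoon ivory": head "ivory", modifier "lagoon".
So the structure is [[garden [temple [quarry [cavern [lagoon ivory]]]]] pot].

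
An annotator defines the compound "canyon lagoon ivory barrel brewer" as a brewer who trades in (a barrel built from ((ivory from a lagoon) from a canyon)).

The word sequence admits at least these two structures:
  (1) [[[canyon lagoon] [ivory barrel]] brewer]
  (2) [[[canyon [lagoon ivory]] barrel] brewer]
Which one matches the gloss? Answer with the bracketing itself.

The paraphrase's head is the "brewer" part ("brewer"); its modifier is "canyon lagoon ivory barrel".
That top-level split, carried through the inner groups, gives [[[canyon [lagoon ivory]] barrel] brewer].

[[[canyon [lagoon ivory]] barrel] brewer]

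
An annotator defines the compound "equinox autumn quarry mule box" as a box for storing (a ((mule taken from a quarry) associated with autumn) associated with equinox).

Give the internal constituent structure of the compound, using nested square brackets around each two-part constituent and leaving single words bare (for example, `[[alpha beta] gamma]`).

The outermost head in the paraphrase is "box", modified by "equinox autumn quarry mule".
"equinox autumn quarry mule" → head "mule" (specifically "autumn quarry mule"), modifier "equinox".
"autumn quarry mule" → head "mule" (specifically "quarry mule"), modifier "autumn".
"quarry mule" → head "mule", modifier "quarry".
So the structure is [[equinox [autumn [quarry mule]]] box].

[[equinox [autumn [quarry mule]]] box]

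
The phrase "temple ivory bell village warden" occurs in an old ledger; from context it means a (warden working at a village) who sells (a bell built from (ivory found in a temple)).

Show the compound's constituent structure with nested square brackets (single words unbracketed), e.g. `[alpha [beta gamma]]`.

The outermost head in the paraphrase is "warden" (specifically "village warden"), modified by "temple ivory bell".
Within "temple ivory bell", the head is "bell" and the modifier is "temple ivory".
Within "temple ivory", the head is "ivory" and the modifier is "temple".
Within "village warden", the head is "warden" and the modifier is "village".
So the structure is [[[temple ivory] bell] [village warden]].

[[[temple ivory] bell] [village warden]]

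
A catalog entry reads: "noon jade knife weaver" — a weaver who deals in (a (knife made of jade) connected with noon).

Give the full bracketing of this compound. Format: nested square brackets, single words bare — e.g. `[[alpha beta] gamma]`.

Overall it is a kind of weaver; the modifier is "noon jade knife".
Inside "noon jade knife": head "knife" (specifically "jade knife"), modifier "noon".
Inside "jade knife": head "knife", modifier "jade".
Assembled: [[noon [jade knife]] weaver].

[[noon [jade knife]] weaver]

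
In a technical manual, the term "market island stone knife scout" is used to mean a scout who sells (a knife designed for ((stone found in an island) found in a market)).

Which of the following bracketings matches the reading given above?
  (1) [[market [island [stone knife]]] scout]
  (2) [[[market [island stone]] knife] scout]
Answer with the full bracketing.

The paraphrase's head is the "scout" part ("scout"); its modifier is "market island stone knife".
That top-level split, carried through the inner groups, gives [[[market [island stone]] knife] scout].

[[[market [island stone]] knife] scout]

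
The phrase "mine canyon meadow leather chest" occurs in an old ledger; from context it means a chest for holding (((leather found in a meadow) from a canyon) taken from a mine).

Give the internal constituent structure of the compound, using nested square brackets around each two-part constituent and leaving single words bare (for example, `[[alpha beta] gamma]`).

[[mine [canyon [meadow leather]]] chest]

At the top level: head "chest"; modifier "mine canyon meadow leather".
Inside "mine canyon meadow leather": head "leather" (specifically "canyon meadow leather"), modifier "mine".
Inside "canyon meadow leather": head "leather" (specifically "meadow leather"), modifier "canyon".
Inside "meadow leather": head "leather", modifier "meadow".
Putting it together: [[mine [canyon [meadow leather]]] chest].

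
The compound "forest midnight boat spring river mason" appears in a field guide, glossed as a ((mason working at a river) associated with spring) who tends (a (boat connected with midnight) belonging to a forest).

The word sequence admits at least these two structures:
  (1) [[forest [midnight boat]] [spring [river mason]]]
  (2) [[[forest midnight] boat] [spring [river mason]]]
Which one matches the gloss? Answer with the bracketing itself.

[[forest [midnight boat]] [spring [river mason]]]

The paraphrase's head is the "mason" part ("spring river mason"); its modifier is "forest midnight boat".
That top-level split, carried through the inner groups, gives [[forest [midnight boat]] [spring [river mason]]].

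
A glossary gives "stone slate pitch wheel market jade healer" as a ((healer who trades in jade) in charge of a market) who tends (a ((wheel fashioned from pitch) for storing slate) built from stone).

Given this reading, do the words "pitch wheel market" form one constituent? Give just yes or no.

no

The top-level split is [stone slate pitch wheel] [market jade healer]; the full structure is [[stone [slate [pitch wheel]]] [market [jade healer]]].
"pitch wheel market" straddles a constituent boundary, so it is not a single unit.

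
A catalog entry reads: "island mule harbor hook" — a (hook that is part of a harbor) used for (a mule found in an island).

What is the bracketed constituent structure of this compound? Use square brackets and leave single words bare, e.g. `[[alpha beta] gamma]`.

Whole compound: head "hook" (specifically "harbor hook"), modifier "island mule".
Inside "island mule": head "mule", modifier "island".
Inside "harbor hook": head "hook", modifier "harbor".
So the structure is [[island mule] [harbor hook]].

[[island mule] [harbor hook]]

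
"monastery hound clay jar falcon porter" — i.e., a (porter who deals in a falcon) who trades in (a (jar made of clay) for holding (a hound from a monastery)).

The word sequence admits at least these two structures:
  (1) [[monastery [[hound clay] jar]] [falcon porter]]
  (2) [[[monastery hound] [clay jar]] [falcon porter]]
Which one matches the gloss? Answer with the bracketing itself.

The paraphrase's head is the "porter" part ("falcon porter"); its modifier is "monastery hound clay jar".
That top-level split, carried through the inner groups, gives [[[monastery hound] [clay jar]] [falcon porter]].

[[[monastery hound] [clay jar]] [falcon porter]]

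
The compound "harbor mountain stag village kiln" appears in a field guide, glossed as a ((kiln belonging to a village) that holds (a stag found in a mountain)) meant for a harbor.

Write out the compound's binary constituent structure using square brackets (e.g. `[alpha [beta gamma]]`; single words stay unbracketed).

[harbor [[mountain stag] [village kiln]]]

At the top level: head "kiln" (specifically "mountain stag village kiln"); modifier "harbor".
"mountain stag village kiln" → head "kiln" (specifically "village kiln"), modifier "mountain stag".
"mountain stag" → head "stag", modifier "mountain".
"village kiln" → head "kiln", modifier "village".
Putting it together: [harbor [[mountain stag] [village kiln]]].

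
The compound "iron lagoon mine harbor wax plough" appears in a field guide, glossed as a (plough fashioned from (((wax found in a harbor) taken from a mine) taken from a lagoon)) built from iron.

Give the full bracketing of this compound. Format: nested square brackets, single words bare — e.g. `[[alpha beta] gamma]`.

At the top level: head "plough" (specifically "lagoon mine harbor wax plough"); modifier "iron".
"lagoon mine harbor wax plough" → head "plough", modifier "lagoon mine harbor wax".
"lagoon mine harbor wax" → head "wax" (specifically "mine harbor wax"), modifier "lagoon".
"mine harbor wax" → head "wax" (specifically "harbor wax"), modifier "mine".
"harbor wax" → head "wax", modifier "harbor".
Putting it together: [iron [[lagoon [mine [harbor wax]]] plough]].

[iron [[lagoon [mine [harbor wax]]] plough]]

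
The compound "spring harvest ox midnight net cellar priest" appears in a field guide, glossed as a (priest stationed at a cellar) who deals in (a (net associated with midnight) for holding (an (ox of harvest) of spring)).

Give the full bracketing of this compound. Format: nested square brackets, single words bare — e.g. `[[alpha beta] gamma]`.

At the top level: head "priest" (specifically "cellar priest"); modifier "spring harvest ox midnight net".
Within "spring harvest ox midnight net", the head is "net" (specifically "midnight net") and the modifier is "spring harvest ox".
Within "spring harvest ox", the head is "ox" (specifically "harvest ox") and the modifier is "spring".
Within "harvest ox", the head is "ox" and the modifier is "harvest".
Within "midnight net", the head is "net" and the modifier is "midnight".
Within "cellar priest", the head is "priest" and the modifier is "cellar".
Assembled: [[[spring [harvest ox]] [midnight net]] [cellar priest]].

[[[spring [harvest ox]] [midnight net]] [cellar priest]]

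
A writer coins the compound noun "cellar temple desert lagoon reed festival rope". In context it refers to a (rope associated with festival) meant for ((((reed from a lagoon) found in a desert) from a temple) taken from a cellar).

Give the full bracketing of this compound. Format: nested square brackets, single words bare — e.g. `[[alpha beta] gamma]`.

[[cellar [temple [desert [lagoon reed]]]] [festival rope]]

The outermost head in the paraphrase is "rope" (specifically "festival rope"), modified by "cellar temple desert lagoon reed".
Within "cellar temple desert lagoon reed", the head is "reed" (specifically "temple desert lagoon reed") and the modifier is "cellar".
Within "temple desert lagoon reed", the head is "reed" (specifically "desert lagoon reed") and the modifier is "temple".
Within "desert lagoon reed", the head is "reed" (specifically "lagoon reed") and the modifier is "desert".
Within "lagoon reed", the head is "reed" and the modifier is "lagoon".
Within "festival rope", the head is "rope" and the modifier is "festival".
So the structure is [[cellar [temple [desert [lagoon reed]]]] [festival rope]].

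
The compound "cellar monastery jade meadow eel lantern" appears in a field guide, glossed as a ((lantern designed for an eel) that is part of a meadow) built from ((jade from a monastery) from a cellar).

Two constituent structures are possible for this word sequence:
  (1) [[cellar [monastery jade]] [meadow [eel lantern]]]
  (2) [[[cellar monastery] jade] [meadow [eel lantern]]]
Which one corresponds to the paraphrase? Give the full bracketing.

The paraphrase's head is the "lantern" part ("meadow eel lantern"); its modifier is "cellar monastery jade".
That top-level split, carried through the inner groups, gives [[cellar [monastery jade]] [meadow [eel lantern]]].

[[cellar [monastery jade]] [meadow [eel lantern]]]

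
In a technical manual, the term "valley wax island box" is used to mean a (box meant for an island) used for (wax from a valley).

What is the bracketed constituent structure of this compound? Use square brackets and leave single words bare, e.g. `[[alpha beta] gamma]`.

[[valley wax] [island box]]

At the top level: head "box" (specifically "island box"); modifier "valley wax".
Within "valley wax", the head is "wax" and the modifier is "valley".
Within "island box", the head is "box" and the modifier is "island".
Assembled: [[valley wax] [island box]].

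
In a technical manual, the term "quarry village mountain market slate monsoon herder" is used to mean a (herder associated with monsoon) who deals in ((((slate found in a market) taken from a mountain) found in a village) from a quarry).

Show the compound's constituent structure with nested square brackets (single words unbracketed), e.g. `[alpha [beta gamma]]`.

At the top level: head "herder" (specifically "monsoon herder"); modifier "quarry village mountain market slate".
"quarry village mountain market slate" → head "slate" (specifically "village mountain market slate"), modifier "quarry".
"village mountain market slate" → head "slate" (specifically "mountain market slate"), modifier "village".
"mountain market slate" → head "slate" (specifically "market slate"), modifier "mountain".
"market slate" → head "slate", modifier "market".
"monsoon herder" → head "herder", modifier "monsoon".
Assembled: [[quarry [village [mountain [market slate]]]] [monsoon herder]].

[[quarry [village [mountain [market slate]]]] [monsoon herder]]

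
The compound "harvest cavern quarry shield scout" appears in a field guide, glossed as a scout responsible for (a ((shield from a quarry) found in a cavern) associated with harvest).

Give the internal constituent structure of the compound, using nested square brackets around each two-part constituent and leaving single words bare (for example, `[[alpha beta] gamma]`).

Overall it is a kind of scout; the modifier is "harvest cavern quarry shield".
"harvest cavern quarry shield" → head "shield" (specifically "cavern quarry shield"), modifier "harvest".
"cavern quarry shield" → head "shield" (specifically "quarry shield"), modifier "cavern".
"quarry shield" → head "shield", modifier "quarry".
So the structure is [[harvest [cavern [quarry shield]]] scout].

[[harvest [cavern [quarry shield]]] scout]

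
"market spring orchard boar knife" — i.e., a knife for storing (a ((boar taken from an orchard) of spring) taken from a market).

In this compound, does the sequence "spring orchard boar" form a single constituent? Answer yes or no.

yes

The paraphrase groups the words so that "spring orchard boar" is one unit: it corresponds to a single parenthesized sub-phrase.
The full structure is [[market [spring [orchard boar]]] knife], in which [spring orchard boar] is a constituent.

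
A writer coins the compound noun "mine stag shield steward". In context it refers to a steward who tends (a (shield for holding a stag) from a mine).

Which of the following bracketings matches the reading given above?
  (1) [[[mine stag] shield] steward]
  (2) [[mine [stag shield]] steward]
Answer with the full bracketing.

[[mine [stag shield]] steward]

The paraphrase's head is the "steward" part ("steward"); its modifier is "mine stag shield".
That top-level split, carried through the inner groups, gives [[mine [stag shield]] steward].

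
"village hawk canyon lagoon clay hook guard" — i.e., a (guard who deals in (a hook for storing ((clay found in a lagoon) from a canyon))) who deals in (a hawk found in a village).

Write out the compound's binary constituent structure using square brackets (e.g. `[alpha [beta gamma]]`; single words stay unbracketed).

[[village hawk] [[[canyon [lagoon clay]] hook] guard]]

The outermost head in the paraphrase is "guard" (specifically "canyon lagoon clay hook guard"), modified by "village hawk".
Within "village hawk", the head is "hawk" and the modifier is "village".
Within "canyon lagoon clay hook guard", the head is "guard" and the modifier is "canyon lagoon clay hook".
Within "canyon lagoon clay hook", the head is "hook" and the modifier is "canyon lagoon clay".
Within "canyon lagoon clay", the head is "clay" (specifically "lagoon clay") and the modifier is "canyon".
Within "lagoon clay", the head is "clay" and the modifier is "lagoon".
Putting it together: [[village hawk] [[[canyon [lagoon clay]] hook] guard]].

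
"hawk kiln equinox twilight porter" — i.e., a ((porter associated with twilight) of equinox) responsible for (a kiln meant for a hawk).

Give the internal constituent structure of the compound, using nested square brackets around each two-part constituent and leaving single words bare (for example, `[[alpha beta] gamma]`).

Whole compound: head "porter" (specifically "equinox twilight porter"), modifier "hawk kiln".
Within "hawk kiln", the head is "kiln" and the modifier is "hawk".
Within "equinox twilight porter", the head is "porter" (specifically "twilight porter") and the modifier is "equinox".
Within "twilight porter", the head is "porter" and the modifier is "twilight".
So the structure is [[hawk kiln] [equinox [twilight porter]]].

[[hawk kiln] [equinox [twilight porter]]]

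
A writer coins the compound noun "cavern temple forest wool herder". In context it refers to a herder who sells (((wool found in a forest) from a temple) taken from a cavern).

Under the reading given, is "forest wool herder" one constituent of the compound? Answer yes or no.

no

The top-level split is [cavern temple forest wool] [herder]; the full structure is [[cavern [temple [forest wool]]] herder].
"forest wool herder" straddles a constituent boundary, so it is not a single unit.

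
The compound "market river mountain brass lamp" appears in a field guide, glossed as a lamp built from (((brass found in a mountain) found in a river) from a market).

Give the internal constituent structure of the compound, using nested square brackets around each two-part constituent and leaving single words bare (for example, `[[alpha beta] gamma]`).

Whole compound: head "lamp", modifier "market river mountain brass".
Within "market river mountain brass", the head is "brass" (specifically "river mountain brass") and the modifier is "market".
Within "river mountain brass", the head is "brass" (specifically "mountain brass") and the modifier is "river".
Within "mountain brass", the head is "brass" and the modifier is "mountain".
Putting it together: [[market [river [mountain brass]]] lamp].

[[market [river [mountain brass]]] lamp]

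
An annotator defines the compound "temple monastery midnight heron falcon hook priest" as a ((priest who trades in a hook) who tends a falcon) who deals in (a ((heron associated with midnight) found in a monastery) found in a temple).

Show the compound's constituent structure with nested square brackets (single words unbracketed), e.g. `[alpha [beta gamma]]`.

Overall it is a kind of priest (specifically "falcon hook priest"); the modifier is "temple monastery midnight heron".
Inside "temple monastery midnight heron": head "heron" (specifically "monastery midnight heron"), modifier "temple".
Inside "monastery midnight heron": head "heron" (specifically "midnight heron"), modifier "monastery".
Inside "midnight heron": head "heron", modifier "midnight".
Inside "falcon hook priest": head "priest" (specifically "hook priest"), modifier "falcon".
Inside "hook priest": head "priest", modifier "hook".
So the structure is [[temple [monastery [midnight heron]]] [falcon [hook priest]]].

[[temple [monastery [midnight heron]]] [falcon [hook priest]]]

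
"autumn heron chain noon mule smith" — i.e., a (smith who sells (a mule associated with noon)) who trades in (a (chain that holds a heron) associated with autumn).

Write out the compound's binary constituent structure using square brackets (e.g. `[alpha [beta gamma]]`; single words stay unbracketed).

The outermost head in the paraphrase is "smith" (specifically "noon mule smith"), modified by "autumn heron chain".
"autumn heron chain" → head "chain" (specifically "heron chain"), modifier "autumn".
"heron chain" → head "chain", modifier "heron".
"noon mule smith" → head "smith", modifier "noon mule".
"noon mule" → head "mule", modifier "noon".
So the structure is [[autumn [heron chain]] [[noon mule] smith]].

[[autumn [heron chain]] [[noon mule] smith]]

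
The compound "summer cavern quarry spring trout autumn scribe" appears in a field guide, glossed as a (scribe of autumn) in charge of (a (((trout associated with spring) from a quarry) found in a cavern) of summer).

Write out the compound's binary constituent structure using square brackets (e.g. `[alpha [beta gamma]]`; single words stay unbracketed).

The outermost head in the paraphrase is "scribe" (specifically "autumn scribe"), modified by "summer cavern quarry spring trout".
"summer cavern quarry spring trout" → head "trout" (specifically "cavern quarry spring trout"), modifier "summer".
"cavern quarry spring trout" → head "trout" (specifically "quarry spring trout"), modifier "cavern".
"quarry spring trout" → head "trout" (specifically "spring trout"), modifier "quarry".
"spring trout" → head "trout", modifier "spring".
"autumn scribe" → head "scribe", modifier "autumn".
Assembled: [[summer [cavern [quarry [spring trout]]]] [autumn scribe]].

[[summer [cavern [quarry [spring trout]]]] [autumn scribe]]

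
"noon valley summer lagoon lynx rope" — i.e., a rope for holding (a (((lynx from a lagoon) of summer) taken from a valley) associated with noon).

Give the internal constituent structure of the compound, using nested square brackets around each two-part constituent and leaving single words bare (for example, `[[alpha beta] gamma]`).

The outermost head in the paraphrase is "rope", modified by "noon valley summer lagoon lynx".
"noon valley summer lagoon lynx" → head "lynx" (specifically "valley summer lagoon lynx"), modifier "noon".
"valley summer lagoon lynx" → head "lynx" (specifically "summer lagoon lynx"), modifier "valley".
"summer lagoon lynx" → head "lynx" (specifically "lagoon lynx"), modifier "summer".
"lagoon lynx" → head "lynx", modifier "lagoon".
Assembled: [[noon [valley [summer [lagoon lynx]]]] rope].

[[noon [valley [summer [lagoon lynx]]]] rope]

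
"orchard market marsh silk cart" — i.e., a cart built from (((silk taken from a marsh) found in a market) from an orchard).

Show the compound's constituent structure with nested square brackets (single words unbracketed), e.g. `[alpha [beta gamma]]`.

At the top level: head "cart"; modifier "orchard market marsh silk".
"orchard market marsh silk" → head "silk" (specifically "market marsh silk"), modifier "orchard".
"market marsh silk" → head "silk" (specifically "marsh silk"), modifier "market".
"marsh silk" → head "silk", modifier "marsh".
Assembled: [[orchard [market [marsh silk]]] cart].

[[orchard [market [marsh silk]]] cart]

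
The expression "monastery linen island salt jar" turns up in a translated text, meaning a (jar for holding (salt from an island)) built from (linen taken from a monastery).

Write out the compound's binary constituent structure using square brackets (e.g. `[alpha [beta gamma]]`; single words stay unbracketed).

The outermost head in the paraphrase is "jar" (specifically "island salt jar"), modified by "monastery linen".
Inside "monastery linen": head "linen", modifier "monastery".
Inside "island salt jar": head "jar", modifier "island salt".
Inside "island salt": head "salt", modifier "island".
Assembled: [[monastery linen] [[island salt] jar]].

[[monastery linen] [[island salt] jar]]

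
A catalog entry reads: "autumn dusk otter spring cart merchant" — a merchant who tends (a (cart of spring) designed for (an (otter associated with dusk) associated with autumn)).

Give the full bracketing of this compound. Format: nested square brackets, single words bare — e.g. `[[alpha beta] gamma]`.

[[[autumn [dusk otter]] [spring cart]] merchant]

Overall it is a kind of merchant; the modifier is "autumn dusk otter spring cart".
Within "autumn dusk otter spring cart", the head is "cart" (specifically "spring cart") and the modifier is "autumn dusk otter".
Within "autumn dusk otter", the head is "otter" (specifically "dusk otter") and the modifier is "autumn".
Within "dusk otter", the head is "otter" and the modifier is "dusk".
Within "spring cart", the head is "cart" and the modifier is "spring".
Assembled: [[[autumn [dusk otter]] [spring cart]] merchant].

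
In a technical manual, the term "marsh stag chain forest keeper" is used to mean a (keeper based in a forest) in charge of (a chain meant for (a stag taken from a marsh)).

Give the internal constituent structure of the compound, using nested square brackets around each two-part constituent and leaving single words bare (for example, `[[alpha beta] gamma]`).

[[[marsh stag] chain] [forest keeper]]

Overall it is a kind of keeper (specifically "forest keeper"); the modifier is "marsh stag chain".
Inside "marsh stag chain": head "chain", modifier "marsh stag".
Inside "marsh stag": head "stag", modifier "marsh".
Inside "forest keeper": head "keeper", modifier "forest".
Assembled: [[[marsh stag] chain] [forest keeper]].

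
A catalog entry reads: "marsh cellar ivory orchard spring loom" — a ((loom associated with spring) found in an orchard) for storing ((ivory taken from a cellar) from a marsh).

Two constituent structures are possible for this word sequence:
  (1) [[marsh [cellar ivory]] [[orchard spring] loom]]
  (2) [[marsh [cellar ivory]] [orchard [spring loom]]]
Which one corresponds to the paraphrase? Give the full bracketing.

[[marsh [cellar ivory]] [orchard [spring loom]]]

The paraphrase's head is the "loom" part ("orchard spring loom"); its modifier is "marsh cellar ivory".
That top-level split, carried through the inner groups, gives [[marsh [cellar ivory]] [orchard [spring loom]]].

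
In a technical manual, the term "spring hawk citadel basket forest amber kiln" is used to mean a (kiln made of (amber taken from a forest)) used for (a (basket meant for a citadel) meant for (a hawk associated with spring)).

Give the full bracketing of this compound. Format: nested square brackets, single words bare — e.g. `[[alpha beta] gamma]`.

[[[spring hawk] [citadel basket]] [[forest amber] kiln]]

The outermost head in the paraphrase is "kiln" (specifically "forest amber kiln"), modified by "spring hawk citadel basket".
Inside "spring hawk citadel basket": head "basket" (specifically "citadel basket"), modifier "spring hawk".
Inside "spring hawk": head "hawk", modifier "spring".
Inside "citadel basket": head "basket", modifier "citadel".
Inside "forest amber kiln": head "kiln", modifier "forest amber".
Inside "forest amber": head "amber", modifier "forest".
Assembled: [[[spring hawk] [citadel basket]] [[forest amber] kiln]].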